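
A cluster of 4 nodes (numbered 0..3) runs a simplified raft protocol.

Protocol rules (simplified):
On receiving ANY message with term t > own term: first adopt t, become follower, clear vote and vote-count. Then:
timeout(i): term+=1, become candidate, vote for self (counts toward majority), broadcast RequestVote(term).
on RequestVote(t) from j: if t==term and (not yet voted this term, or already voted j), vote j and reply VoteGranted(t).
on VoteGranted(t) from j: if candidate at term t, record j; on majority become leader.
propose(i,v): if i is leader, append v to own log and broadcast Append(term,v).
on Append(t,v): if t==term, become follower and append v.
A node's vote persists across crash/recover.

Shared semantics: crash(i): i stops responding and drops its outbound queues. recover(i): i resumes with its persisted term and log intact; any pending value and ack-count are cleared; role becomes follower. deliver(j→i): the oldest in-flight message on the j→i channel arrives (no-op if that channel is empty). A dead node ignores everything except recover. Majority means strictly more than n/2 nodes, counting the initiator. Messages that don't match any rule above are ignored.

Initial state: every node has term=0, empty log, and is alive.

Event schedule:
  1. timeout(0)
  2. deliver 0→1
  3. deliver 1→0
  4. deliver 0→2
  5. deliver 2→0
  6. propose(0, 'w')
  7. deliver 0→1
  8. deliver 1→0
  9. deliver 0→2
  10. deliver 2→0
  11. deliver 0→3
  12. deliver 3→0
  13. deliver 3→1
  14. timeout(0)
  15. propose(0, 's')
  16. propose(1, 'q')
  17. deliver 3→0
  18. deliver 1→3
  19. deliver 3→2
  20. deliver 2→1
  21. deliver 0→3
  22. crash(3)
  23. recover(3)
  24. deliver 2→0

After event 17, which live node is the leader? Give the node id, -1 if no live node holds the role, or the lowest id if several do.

-1

after 1 — timeout(0): n0:cand/t1/[-]
after 2 — deliver 0→1: n1:foll/t1/[-]
after 3 — deliver 1→0: ·
after 4 — deliver 0→2: n2:foll/t1/[-]
after 5 — deliver 2→0: n0:lead/t1/[-]
after 6 — propose(0,'w'): n0:lead/t1/[w]
after 7 — deliver 0→1: n1:foll/t1/[w]
after 8 — deliver 1→0: ·
after 9 — deliver 0→2: n2:foll/t1/[w]
after 10 — deliver 2→0: ·
after 11 — deliver 0→3: n3:foll/t1/[-]
after 12 — deliver 3→0: ·
after 13 — deliver 3→1: ·
after 14 — timeout(0): n0:cand/t2/[w]
after 15 — propose(0,'s'): ·
after 16 — propose(1,'q'): ·
after 17 — deliver 3→0: ·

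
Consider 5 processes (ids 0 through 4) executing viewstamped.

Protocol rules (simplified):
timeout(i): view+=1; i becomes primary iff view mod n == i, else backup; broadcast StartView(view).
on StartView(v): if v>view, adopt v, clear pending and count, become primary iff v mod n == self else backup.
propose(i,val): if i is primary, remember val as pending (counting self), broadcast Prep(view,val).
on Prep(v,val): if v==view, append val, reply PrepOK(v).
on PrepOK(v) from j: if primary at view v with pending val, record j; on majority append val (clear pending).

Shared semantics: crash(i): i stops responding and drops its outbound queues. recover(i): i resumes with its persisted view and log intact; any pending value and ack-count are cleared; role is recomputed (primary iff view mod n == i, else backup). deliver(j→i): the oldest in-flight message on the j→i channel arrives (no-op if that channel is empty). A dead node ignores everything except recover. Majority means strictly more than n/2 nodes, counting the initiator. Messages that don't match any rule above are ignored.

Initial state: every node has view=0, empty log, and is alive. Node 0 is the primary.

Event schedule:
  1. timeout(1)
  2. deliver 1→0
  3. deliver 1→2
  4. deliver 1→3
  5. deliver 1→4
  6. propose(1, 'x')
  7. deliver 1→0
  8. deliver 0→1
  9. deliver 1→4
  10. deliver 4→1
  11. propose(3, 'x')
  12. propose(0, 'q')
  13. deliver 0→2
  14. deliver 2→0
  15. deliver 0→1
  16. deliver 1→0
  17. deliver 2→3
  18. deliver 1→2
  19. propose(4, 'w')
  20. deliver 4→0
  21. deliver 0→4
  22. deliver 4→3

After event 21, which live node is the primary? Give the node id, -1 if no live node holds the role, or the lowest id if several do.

1

1. timeout(1):  <1:prim v1 ->
2. deliver 1→0:  <0:back v1 ->
3. deliver 1→2:  <2:back v1 ->
4. deliver 1→3:  <3:back v1 ->
5. deliver 1→4:  <4:back v1 ->
6. propose(1,'x'):  nop
7. deliver 1→0:  <0:back v1 x>
8. deliver 0→1:  nop
9. deliver 1→4:  <4:back v1 x>
10. deliver 4→1:  <1:prim v1 x>
11. propose(3,'x'):  nop
12. propose(0,'q'):  nop
13. deliver 0→2:  nop
14. deliver 2→0:  nop
15. deliver 0→1:  nop
16. deliver 1→0:  nop
17. deliver 2→3:  nop
18. deliver 1→2:  <2:back v1 x>
19. propose(4,'w'):  nop
20. deliver 4→0:  nop
21. deliver 0→4:  nop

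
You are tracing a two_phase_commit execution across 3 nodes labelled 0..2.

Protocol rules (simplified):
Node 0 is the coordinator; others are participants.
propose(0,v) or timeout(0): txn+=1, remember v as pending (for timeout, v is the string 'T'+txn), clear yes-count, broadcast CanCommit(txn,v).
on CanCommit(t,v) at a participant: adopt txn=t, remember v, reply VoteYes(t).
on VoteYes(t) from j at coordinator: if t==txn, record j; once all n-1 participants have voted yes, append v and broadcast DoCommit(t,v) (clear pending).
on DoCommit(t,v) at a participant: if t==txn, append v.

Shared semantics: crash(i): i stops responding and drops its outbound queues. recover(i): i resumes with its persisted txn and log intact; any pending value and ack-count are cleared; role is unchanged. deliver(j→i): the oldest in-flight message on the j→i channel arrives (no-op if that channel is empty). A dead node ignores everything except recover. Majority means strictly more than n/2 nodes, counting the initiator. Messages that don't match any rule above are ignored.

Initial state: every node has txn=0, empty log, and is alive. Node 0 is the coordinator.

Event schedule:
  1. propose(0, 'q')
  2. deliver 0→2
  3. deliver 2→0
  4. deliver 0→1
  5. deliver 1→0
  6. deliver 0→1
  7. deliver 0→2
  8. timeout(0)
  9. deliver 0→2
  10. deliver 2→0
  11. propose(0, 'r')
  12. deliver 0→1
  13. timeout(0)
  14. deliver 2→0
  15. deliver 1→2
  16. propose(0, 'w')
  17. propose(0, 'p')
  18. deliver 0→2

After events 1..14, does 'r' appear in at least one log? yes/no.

no

e1 propose(0,'q'): 0[coor,t=1,-]
e2 deliver 0→2: 2[part,t=1,-]
e3 deliver 2→0: ·
e4 deliver 0→1: 1[part,t=1,-]
e5 deliver 1→0: 0[coor,t=1,q]
e6 deliver 0→1: 1[part,t=1,q]
e7 deliver 0→2: 2[part,t=1,q]
e8 timeout(0): 0[coor,t=2,q]
e9 deliver 0→2: 2[part,t=2,q]
e10 deliver 2→0: ·
e11 propose(0,'r'): 0[coor,t=3,q]
e12 deliver 0→1: 1[part,t=2,q]
e13 timeout(0): 0[coor,t=4,q]
e14 deliver 2→0: ·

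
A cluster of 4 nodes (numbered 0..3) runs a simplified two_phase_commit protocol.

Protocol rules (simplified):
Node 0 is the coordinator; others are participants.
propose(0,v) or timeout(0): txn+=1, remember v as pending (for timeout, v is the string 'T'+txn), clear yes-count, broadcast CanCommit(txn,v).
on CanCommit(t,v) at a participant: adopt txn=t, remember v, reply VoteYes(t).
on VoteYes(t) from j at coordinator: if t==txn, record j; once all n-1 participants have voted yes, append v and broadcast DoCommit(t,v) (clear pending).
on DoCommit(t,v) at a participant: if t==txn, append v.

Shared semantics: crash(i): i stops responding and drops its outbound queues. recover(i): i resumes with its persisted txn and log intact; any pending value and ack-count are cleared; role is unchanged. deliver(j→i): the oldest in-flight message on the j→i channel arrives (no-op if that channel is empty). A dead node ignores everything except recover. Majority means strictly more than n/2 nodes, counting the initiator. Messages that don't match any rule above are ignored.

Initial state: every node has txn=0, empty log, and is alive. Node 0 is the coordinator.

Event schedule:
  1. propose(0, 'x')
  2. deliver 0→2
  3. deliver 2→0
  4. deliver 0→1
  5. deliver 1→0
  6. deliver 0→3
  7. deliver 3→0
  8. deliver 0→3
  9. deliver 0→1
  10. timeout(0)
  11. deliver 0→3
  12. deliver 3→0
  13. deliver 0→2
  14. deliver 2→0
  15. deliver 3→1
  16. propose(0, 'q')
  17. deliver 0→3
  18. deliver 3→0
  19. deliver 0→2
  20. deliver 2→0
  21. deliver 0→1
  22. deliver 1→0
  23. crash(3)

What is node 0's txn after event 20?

3

1. propose(0,'x'):  <0:coor t1 ->
2. deliver 0→2:  <2:part t1 ->
3. deliver 2→0:  nop
4. deliver 0→1:  <1:part t1 ->
5. deliver 1→0:  nop
6. deliver 0→3:  <3:part t1 ->
7. deliver 3→0:  <0:coor t1 x>
8. deliver 0→3:  <3:part t1 x>
9. deliver 0→1:  <1:part t1 x>
10. timeout(0):  <0:coor t2 x>
11. deliver 0→3:  <3:part t2 x>
12. deliver 3→0:  nop
13. deliver 0→2:  <2:part t1 x>
14. deliver 2→0:  nop
15. deliver 3→1:  nop
16. propose(0,'q'):  <0:coor t3 x>
17. deliver 0→3:  <3:part t3 x>
18. deliver 3→0:  nop
19. deliver 0→2:  <2:part t2 x>
20. deliver 2→0:  nop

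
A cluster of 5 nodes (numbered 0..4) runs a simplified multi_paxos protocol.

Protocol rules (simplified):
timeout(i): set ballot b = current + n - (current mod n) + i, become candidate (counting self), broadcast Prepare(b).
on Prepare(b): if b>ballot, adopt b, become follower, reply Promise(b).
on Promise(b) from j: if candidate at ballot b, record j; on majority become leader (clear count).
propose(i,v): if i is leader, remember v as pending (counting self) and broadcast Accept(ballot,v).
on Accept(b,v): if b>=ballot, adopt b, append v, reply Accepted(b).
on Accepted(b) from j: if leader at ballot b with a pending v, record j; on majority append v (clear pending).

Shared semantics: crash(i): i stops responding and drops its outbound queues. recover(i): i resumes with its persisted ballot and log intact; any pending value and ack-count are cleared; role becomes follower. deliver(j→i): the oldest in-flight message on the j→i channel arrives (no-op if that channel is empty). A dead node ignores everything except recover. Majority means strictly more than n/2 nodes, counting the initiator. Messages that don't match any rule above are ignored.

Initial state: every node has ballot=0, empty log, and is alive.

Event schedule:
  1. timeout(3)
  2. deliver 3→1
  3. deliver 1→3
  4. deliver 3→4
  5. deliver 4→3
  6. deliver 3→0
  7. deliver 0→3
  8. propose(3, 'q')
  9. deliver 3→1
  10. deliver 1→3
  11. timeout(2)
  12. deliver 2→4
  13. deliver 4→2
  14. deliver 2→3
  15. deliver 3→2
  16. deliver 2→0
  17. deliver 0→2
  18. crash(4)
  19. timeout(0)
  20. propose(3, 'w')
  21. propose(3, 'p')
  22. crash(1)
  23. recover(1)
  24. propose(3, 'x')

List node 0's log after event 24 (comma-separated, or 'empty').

step 1 timeout(3): 3={cand,b=8,log=-}
step 2 deliver 3→1: 1={foll,b=8,log=-}
step 3 deliver 1→3: —
step 4 deliver 3→4: 4={foll,b=8,log=-}
step 5 deliver 4→3: 3={lead,b=8,log=-}
step 6 deliver 3→0: 0={foll,b=8,log=-}
step 7 deliver 0→3: —
step 8 propose(3,'q'): —
step 9 deliver 3→1: 1={foll,b=8,log=q}
step 10 deliver 1→3: —
step 11 timeout(2): 2={cand,b=7,log=-}
step 12 deliver 2→4: —
step 13 deliver 4→2: —
step 14 deliver 2→3: —
step 15 deliver 3→2: 2={foll,b=8,log=-}
step 16 deliver 2→0: —
step 17 deliver 0→2: —
step 18 crash(4): 4={✗foll,b=8,log=-}
step 19 timeout(0): 0={cand,b=10,log=-}
step 20 propose(3,'w'): —
step 21 propose(3,'p'): —
step 22 crash(1): 1={✗foll,b=8,log=q}
step 23 recover(1): 1={foll,b=8,log=q}
step 24 propose(3,'x'): —

empty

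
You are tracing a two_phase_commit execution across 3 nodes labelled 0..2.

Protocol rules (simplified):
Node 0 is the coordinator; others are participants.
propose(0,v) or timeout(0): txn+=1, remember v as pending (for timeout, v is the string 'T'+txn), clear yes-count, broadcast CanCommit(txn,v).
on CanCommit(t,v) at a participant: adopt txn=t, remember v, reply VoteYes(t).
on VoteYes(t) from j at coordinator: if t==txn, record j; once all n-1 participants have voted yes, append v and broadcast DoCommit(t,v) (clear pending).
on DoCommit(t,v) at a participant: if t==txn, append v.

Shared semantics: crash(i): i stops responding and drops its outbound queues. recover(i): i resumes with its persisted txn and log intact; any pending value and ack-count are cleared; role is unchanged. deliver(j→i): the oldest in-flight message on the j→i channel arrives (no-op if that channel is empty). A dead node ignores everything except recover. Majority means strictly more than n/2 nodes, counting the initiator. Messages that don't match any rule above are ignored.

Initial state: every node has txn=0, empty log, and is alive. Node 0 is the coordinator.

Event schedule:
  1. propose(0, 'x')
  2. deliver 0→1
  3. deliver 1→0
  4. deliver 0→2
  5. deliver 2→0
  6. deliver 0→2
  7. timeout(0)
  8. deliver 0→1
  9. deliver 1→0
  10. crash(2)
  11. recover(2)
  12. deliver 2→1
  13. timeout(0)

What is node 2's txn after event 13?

after 1 — propose(0,'x'): n0:coor/t1/[-]
after 2 — deliver 0→1: n1:part/t1/[-]
after 3 — deliver 1→0: ·
after 4 — deliver 0→2: n2:part/t1/[-]
after 5 — deliver 2→0: n0:coor/t1/[x]
after 6 — deliver 0→2: n2:part/t1/[x]
after 7 — timeout(0): n0:coor/t2/[x]
after 8 — deliver 0→1: n1:part/t1/[x]
after 9 — deliver 1→0: ·
after 10 — crash(2): n2:✗part/t1/[x]
after 11 — recover(2): n2:part/t1/[x]
after 12 — deliver 2→1: ·
after 13 — timeout(0): n0:coor/t3/[x]

1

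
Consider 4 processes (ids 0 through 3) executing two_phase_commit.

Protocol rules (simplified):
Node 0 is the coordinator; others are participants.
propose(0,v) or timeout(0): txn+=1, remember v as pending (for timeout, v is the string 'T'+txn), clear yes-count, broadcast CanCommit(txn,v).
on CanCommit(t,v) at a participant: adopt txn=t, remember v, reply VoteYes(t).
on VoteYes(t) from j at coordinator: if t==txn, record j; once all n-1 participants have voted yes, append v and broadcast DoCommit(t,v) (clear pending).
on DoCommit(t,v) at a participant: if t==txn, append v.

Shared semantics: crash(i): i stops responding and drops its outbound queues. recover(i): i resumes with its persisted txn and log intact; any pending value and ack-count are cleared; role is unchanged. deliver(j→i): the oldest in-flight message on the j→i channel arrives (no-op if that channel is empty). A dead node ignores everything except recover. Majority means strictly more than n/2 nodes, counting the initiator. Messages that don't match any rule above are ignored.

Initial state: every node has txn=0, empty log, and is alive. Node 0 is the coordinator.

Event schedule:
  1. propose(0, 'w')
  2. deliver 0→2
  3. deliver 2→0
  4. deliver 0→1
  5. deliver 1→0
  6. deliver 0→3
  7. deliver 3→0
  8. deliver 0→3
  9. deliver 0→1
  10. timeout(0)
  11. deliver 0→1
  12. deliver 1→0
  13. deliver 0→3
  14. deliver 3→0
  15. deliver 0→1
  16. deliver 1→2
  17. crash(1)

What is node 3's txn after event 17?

2

after 1 — propose(0,'w'): n0:coor/t1/[-]
after 2 — deliver 0→2: n2:part/t1/[-]
after 3 — deliver 2→0: ·
after 4 — deliver 0→1: n1:part/t1/[-]
after 5 — deliver 1→0: ·
after 6 — deliver 0→3: n3:part/t1/[-]
after 7 — deliver 3→0: n0:coor/t1/[w]
after 8 — deliver 0→3: n3:part/t1/[w]
after 9 — deliver 0→1: n1:part/t1/[w]
after 10 — timeout(0): n0:coor/t2/[w]
after 11 — deliver 0→1: n1:part/t2/[w]
after 12 — deliver 1→0: ·
after 13 — deliver 0→3: n3:part/t2/[w]
after 14 — deliver 3→0: ·
after 15 — deliver 0→1: ·
after 16 — deliver 1→2: ·
after 17 — crash(1): n1:✗part/t2/[w]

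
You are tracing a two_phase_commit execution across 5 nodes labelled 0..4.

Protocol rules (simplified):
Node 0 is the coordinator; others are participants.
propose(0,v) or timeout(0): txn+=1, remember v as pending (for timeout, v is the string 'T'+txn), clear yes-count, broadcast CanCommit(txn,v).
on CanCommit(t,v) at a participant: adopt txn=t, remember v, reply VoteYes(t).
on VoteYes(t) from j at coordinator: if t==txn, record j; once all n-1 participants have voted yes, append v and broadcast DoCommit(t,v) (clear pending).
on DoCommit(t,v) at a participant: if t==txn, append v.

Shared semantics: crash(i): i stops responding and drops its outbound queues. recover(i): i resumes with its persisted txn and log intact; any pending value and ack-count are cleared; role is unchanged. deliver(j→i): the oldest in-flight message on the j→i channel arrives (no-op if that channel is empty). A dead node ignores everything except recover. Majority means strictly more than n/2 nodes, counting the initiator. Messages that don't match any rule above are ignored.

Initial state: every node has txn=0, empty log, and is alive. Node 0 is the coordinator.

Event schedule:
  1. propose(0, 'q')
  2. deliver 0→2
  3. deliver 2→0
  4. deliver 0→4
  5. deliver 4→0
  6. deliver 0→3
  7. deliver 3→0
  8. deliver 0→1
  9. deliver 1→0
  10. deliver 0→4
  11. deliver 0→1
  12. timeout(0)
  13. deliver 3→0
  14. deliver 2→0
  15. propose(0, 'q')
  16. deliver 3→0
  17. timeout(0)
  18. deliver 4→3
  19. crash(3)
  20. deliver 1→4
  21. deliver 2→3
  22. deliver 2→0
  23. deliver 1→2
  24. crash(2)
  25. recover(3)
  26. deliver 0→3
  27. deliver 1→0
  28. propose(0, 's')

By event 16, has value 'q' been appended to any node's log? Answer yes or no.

yes

[1] propose(0,'q') → N0(coor t1 [-])
[2] deliver 0→2 → N2(part t1 [-])
[3] deliver 2→0 → ∅
[4] deliver 0→4 → N4(part t1 [-])
[5] deliver 4→0 → ∅
[6] deliver 0→3 → N3(part t1 [-])
[7] deliver 3→0 → ∅
[8] deliver 0→1 → N1(part t1 [-])
[9] deliver 1→0 → N0(coor t1 [q])
[10] deliver 0→4 → N4(part t1 [q])
[11] deliver 0→1 → N1(part t1 [q])
[12] timeout(0) → N0(coor t2 [q])
[13] deliver 3→0 → ∅
[14] deliver 2→0 → ∅
[15] propose(0,'q') → N0(coor t3 [q])
[16] deliver 3→0 → ∅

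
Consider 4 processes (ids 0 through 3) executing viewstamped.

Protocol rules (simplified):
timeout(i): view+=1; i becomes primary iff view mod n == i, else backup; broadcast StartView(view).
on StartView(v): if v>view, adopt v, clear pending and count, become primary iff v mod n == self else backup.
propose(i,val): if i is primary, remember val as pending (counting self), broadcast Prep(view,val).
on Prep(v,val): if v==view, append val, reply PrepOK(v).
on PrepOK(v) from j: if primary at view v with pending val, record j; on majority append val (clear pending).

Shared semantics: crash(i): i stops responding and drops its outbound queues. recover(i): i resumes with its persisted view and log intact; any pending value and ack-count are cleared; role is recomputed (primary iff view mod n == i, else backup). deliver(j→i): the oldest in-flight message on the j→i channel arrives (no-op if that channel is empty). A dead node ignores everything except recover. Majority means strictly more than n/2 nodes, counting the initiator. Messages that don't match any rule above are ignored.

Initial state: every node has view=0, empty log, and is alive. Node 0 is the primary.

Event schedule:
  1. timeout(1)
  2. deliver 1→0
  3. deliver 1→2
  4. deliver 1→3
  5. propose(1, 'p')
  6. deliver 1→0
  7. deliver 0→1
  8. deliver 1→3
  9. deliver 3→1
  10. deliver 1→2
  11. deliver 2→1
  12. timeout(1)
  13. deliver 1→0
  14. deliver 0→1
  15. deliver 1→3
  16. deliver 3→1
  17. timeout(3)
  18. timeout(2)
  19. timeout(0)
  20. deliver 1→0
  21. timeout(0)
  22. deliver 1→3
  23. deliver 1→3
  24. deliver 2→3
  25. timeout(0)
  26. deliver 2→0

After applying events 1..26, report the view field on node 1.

after 1 — timeout(1): n1:prim/v1/[-]
after 2 — deliver 1→0: n0:back/v1/[-]
after 3 — deliver 1→2: n2:back/v1/[-]
after 4 — deliver 1→3: n3:back/v1/[-]
after 5 — propose(1,'p'): ·
after 6 — deliver 1→0: n0:back/v1/[p]
after 7 — deliver 0→1: ·
after 8 — deliver 1→3: n3:back/v1/[p]
after 9 — deliver 3→1: n1:prim/v1/[p]
after 10 — deliver 1→2: n2:back/v1/[p]
after 11 — deliver 2→1: ·
after 12 — timeout(1): n1:back/v2/[p]
after 13 — deliver 1→0: n0:back/v2/[p]
after 14 — deliver 0→1: ·
after 15 — deliver 1→3: n3:back/v2/[p]
after 16 — deliver 3→1: ·
after 17 — timeout(3): n3:prim/v3/[p]
after 18 — timeout(2): n2:prim/v2/[p]
after 19 — timeout(0): n0:back/v3/[p]
after 20 — deliver 1→0: ·
after 21 — timeout(0): n0:prim/v4/[p]
after 22 — deliver 1→3: ·
after 23 — deliver 1→3: ·
after 24 — deliver 2→3: ·
after 25 — timeout(0): n0:back/v5/[p]
after 26 — deliver 2→0: ·

2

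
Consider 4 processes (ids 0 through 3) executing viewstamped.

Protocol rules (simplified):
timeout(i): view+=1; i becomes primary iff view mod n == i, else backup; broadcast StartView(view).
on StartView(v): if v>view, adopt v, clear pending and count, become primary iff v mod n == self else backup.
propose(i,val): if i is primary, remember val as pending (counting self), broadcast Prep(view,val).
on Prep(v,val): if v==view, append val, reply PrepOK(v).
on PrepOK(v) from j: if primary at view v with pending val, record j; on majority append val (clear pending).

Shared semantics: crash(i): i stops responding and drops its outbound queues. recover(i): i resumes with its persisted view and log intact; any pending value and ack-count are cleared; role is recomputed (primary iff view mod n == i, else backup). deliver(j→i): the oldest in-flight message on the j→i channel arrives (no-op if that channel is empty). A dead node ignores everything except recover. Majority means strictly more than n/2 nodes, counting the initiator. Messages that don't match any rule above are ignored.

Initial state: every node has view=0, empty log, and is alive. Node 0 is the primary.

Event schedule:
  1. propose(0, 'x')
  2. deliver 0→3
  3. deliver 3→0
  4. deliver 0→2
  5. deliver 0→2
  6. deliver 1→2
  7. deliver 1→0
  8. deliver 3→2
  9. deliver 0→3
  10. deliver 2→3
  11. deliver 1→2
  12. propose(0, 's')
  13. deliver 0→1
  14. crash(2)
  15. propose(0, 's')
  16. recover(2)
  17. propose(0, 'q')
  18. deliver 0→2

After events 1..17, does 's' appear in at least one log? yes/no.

e1 propose(0,'x'): ·
e2 deliver 0→3: 3[back,v=0,x]
e3 deliver 3→0: ·
e4 deliver 0→2: 2[back,v=0,x]
e5 deliver 0→2: ·
e6 deliver 1→2: ·
e7 deliver 1→0: ·
e8 deliver 3→2: ·
e9 deliver 0→3: ·
e10 deliver 2→3: ·
e11 deliver 1→2: ·
e12 propose(0,'s'): ·
e13 deliver 0→1: 1[back,v=0,x]
e14 crash(2): 2[✗back,v=0,x]
e15 propose(0,'s'): ·
e16 recover(2): 2[back,v=0,x]
e17 propose(0,'q'): ·

no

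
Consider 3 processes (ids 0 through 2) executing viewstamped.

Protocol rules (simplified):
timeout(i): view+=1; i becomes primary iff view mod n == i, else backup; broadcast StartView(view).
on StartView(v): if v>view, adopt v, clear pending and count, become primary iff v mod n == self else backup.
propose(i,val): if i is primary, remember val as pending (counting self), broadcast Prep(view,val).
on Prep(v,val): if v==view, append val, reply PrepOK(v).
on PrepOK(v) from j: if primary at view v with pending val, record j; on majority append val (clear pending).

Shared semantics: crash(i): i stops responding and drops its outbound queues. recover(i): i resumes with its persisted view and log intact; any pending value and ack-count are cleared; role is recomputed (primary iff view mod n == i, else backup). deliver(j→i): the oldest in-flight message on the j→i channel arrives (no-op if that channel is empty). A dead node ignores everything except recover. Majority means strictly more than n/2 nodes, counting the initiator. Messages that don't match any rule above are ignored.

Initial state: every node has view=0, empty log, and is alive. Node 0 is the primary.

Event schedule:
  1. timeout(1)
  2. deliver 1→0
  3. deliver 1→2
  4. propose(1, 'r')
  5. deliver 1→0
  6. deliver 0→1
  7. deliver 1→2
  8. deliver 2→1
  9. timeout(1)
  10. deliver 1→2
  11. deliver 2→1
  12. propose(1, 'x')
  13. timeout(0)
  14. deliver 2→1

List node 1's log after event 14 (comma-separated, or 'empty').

[1] timeout(1) → N1(prim v1 [-])
[2] deliver 1→0 → N0(back v1 [-])
[3] deliver 1→2 → N2(back v1 [-])
[4] propose(1,'r') → ∅
[5] deliver 1→0 → N0(back v1 [r])
[6] deliver 0→1 → N1(prim v1 [r])
[7] deliver 1→2 → N2(back v1 [r])
[8] deliver 2→1 → ∅
[9] timeout(1) → N1(back v2 [r])
[10] deliver 1→2 → N2(prim v2 [r])
[11] deliver 2→1 → ∅
[12] propose(1,'x') → ∅
[13] timeout(0) → N0(back v2 [r])
[14] deliver 2→1 → ∅

r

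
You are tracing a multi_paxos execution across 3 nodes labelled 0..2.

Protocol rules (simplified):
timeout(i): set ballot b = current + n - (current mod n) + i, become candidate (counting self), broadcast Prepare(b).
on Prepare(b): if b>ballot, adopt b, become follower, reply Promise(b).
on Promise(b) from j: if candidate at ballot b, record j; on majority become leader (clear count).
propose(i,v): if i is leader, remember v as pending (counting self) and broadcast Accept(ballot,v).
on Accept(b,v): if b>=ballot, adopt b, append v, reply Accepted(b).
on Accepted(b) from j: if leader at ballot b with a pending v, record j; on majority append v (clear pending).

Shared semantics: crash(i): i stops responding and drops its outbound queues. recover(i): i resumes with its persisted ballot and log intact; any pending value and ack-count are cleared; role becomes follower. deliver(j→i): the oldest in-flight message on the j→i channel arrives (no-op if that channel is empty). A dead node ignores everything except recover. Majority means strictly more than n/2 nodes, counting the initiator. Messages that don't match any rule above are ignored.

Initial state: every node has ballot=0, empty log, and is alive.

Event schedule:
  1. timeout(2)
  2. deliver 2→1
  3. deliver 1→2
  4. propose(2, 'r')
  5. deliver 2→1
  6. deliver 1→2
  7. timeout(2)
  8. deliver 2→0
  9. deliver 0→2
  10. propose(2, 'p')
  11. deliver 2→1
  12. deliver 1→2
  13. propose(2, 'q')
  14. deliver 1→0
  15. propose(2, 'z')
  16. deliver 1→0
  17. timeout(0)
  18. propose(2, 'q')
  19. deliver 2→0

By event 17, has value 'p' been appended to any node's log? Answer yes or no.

e1 timeout(2): 2[cand,b=5,-]
e2 deliver 2→1: 1[foll,b=5,-]
e3 deliver 1→2: 2[lead,b=5,-]
e4 propose(2,'r'): ·
e5 deliver 2→1: 1[foll,b=5,r]
e6 deliver 1→2: 2[lead,b=5,r]
e7 timeout(2): 2[cand,b=8,r]
e8 deliver 2→0: 0[foll,b=5,-]
e9 deliver 0→2: ·
e10 propose(2,'p'): ·
e11 deliver 2→1: 1[foll,b=8,r]
e12 deliver 1→2: 2[lead,b=8,r]
e13 propose(2,'q'): ·
e14 deliver 1→0: ·
e15 propose(2,'z'): ·
e16 deliver 1→0: ·
e17 timeout(0): 0[cand,b=6,-]

no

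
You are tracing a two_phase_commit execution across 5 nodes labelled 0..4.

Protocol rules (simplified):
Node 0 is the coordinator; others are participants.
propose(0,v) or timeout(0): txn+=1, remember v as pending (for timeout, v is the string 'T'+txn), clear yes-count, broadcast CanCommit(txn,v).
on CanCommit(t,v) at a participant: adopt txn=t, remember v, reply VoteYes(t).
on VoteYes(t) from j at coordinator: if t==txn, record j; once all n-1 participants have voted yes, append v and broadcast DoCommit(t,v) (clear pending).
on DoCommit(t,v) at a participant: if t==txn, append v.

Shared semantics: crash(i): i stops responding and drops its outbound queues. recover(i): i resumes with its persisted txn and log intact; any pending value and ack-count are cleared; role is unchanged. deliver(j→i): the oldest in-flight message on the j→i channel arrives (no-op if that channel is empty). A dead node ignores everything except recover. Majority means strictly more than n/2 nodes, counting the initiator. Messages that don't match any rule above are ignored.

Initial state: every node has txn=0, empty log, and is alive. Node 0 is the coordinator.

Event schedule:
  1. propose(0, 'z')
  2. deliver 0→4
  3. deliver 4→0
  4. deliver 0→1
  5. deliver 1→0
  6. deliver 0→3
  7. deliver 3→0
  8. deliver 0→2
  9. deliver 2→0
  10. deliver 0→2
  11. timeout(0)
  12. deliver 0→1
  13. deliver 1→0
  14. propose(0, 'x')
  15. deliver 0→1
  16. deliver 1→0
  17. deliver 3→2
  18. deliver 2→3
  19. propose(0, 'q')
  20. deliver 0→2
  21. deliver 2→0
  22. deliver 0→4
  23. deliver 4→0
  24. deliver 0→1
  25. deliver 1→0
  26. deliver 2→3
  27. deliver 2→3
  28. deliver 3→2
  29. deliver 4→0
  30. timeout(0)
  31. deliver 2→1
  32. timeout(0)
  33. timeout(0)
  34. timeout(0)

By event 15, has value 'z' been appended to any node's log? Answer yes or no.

yes

e1 propose(0,'z'): 0[coor,t=1,-]
e2 deliver 0→4: 4[part,t=1,-]
e3 deliver 4→0: ·
e4 deliver 0→1: 1[part,t=1,-]
e5 deliver 1→0: ·
e6 deliver 0→3: 3[part,t=1,-]
e7 deliver 3→0: ·
e8 deliver 0→2: 2[part,t=1,-]
e9 deliver 2→0: 0[coor,t=1,z]
e10 deliver 0→2: 2[part,t=1,z]
e11 timeout(0): 0[coor,t=2,z]
e12 deliver 0→1: 1[part,t=1,z]
e13 deliver 1→0: ·
e14 propose(0,'x'): 0[coor,t=3,z]
e15 deliver 0→1: 1[part,t=2,z]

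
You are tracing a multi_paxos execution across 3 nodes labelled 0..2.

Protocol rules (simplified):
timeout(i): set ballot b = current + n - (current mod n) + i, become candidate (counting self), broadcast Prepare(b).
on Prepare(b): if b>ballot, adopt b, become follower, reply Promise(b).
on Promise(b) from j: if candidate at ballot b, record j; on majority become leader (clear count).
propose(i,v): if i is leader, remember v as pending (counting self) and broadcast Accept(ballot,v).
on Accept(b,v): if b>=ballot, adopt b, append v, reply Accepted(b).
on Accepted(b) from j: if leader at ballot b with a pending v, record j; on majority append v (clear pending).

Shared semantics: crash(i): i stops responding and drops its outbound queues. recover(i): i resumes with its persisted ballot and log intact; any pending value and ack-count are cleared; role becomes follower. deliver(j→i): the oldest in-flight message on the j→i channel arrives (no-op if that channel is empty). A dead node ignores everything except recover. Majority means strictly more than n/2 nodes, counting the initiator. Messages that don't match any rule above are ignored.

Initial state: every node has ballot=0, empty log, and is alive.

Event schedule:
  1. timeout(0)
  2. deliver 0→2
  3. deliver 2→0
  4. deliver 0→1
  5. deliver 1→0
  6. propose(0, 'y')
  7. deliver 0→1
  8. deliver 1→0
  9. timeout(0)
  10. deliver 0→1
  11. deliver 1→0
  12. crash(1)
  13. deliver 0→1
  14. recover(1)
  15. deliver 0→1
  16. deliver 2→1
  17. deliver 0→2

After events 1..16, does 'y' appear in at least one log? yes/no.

yes

[1] timeout(0) → N0(cand b3 [-])
[2] deliver 0→2 → N2(foll b3 [-])
[3] deliver 2→0 → N0(lead b3 [-])
[4] deliver 0→1 → N1(foll b3 [-])
[5] deliver 1→0 → ∅
[6] propose(0,'y') → ∅
[7] deliver 0→1 → N1(foll b3 [y])
[8] deliver 1→0 → N0(lead b3 [y])
[9] timeout(0) → N0(cand b6 [y])
[10] deliver 0→1 → N1(foll b6 [y])
[11] deliver 1→0 → N0(lead b6 [y])
[12] crash(1) → N1(✗foll b6 [y])
[13] deliver 0→1 → ∅
[14] recover(1) → N1(foll b6 [y])
[15] deliver 0→1 → ∅
[16] deliver 2→1 → ∅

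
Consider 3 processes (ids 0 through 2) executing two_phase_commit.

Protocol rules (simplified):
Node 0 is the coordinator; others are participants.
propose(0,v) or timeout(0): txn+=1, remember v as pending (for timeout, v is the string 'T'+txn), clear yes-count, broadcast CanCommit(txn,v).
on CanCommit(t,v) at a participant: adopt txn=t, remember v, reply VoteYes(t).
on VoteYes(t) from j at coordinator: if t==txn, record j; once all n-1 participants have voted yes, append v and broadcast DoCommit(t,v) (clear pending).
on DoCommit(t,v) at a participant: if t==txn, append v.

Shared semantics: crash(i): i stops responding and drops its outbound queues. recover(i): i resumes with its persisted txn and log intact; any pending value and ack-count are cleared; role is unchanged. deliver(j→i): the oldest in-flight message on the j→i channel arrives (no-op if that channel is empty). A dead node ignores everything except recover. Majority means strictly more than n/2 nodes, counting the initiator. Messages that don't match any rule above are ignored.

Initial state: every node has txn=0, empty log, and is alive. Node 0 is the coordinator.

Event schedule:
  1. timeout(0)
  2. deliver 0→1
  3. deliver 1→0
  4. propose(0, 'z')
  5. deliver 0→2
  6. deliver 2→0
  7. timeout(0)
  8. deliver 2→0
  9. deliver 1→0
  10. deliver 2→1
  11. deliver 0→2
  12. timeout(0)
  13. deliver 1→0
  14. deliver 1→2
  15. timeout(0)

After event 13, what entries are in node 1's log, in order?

empty

e1 timeout(0): 0[coor,t=1,-]
e2 deliver 0→1: 1[part,t=1,-]
e3 deliver 1→0: ·
e4 propose(0,'z'): 0[coor,t=2,-]
e5 deliver 0→2: 2[part,t=1,-]
e6 deliver 2→0: ·
e7 timeout(0): 0[coor,t=3,-]
e8 deliver 2→0: ·
e9 deliver 1→0: ·
e10 deliver 2→1: ·
e11 deliver 0→2: 2[part,t=2,-]
e12 timeout(0): 0[coor,t=4,-]
e13 deliver 1→0: ·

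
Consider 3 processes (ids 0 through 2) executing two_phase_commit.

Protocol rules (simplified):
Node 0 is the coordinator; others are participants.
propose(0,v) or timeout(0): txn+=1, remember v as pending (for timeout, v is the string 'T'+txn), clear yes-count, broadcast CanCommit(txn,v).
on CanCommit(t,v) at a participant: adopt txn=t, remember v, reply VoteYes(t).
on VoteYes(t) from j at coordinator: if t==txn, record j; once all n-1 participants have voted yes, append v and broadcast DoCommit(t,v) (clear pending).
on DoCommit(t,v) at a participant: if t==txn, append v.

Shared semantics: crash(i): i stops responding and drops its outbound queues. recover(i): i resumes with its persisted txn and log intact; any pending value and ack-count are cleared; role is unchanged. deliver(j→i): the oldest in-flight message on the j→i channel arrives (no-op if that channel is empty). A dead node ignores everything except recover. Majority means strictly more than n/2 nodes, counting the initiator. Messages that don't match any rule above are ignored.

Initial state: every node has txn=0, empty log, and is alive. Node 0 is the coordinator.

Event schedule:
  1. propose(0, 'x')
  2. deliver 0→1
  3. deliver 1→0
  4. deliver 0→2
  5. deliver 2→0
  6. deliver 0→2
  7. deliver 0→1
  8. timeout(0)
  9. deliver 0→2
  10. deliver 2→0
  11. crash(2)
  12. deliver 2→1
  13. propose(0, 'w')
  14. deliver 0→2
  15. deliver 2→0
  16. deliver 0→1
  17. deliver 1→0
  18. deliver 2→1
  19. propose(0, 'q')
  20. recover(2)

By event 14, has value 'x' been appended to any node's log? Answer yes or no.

yes

[1] propose(0,'x') → N0(coor t1 [-])
[2] deliver 0→1 → N1(part t1 [-])
[3] deliver 1→0 → ∅
[4] deliver 0→2 → N2(part t1 [-])
[5] deliver 2→0 → N0(coor t1 [x])
[6] deliver 0→2 → N2(part t1 [x])
[7] deliver 0→1 → N1(part t1 [x])
[8] timeout(0) → N0(coor t2 [x])
[9] deliver 0→2 → N2(part t2 [x])
[10] deliver 2→0 → ∅
[11] crash(2) → N2(✗part t2 [x])
[12] deliver 2→1 → ∅
[13] propose(0,'w') → N0(coor t3 [x])
[14] deliver 0→2 → ∅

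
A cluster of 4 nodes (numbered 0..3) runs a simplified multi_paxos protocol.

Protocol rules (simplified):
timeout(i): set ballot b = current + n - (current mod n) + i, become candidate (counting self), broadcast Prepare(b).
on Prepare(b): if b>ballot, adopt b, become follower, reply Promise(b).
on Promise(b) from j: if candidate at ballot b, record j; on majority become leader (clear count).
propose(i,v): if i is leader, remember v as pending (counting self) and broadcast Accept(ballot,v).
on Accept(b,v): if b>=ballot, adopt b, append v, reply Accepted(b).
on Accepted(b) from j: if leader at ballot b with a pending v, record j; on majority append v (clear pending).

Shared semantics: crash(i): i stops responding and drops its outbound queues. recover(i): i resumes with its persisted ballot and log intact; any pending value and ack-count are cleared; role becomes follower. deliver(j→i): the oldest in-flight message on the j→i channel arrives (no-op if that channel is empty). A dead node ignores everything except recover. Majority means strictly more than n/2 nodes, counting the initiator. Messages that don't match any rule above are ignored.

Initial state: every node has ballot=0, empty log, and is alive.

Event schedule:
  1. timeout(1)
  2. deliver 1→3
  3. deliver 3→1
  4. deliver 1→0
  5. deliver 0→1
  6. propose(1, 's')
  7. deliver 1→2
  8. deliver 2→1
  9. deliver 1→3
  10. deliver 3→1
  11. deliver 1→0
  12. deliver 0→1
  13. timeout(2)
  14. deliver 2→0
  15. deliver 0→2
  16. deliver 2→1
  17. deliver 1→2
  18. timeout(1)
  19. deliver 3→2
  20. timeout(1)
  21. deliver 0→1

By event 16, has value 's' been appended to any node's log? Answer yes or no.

yes

after 1 — timeout(1): n1:cand/b5/[-]
after 2 — deliver 1→3: n3:foll/b5/[-]
after 3 — deliver 3→1: ·
after 4 — deliver 1→0: n0:foll/b5/[-]
after 5 — deliver 0→1: n1:lead/b5/[-]
after 6 — propose(1,'s'): ·
after 7 — deliver 1→2: n2:foll/b5/[-]
after 8 — deliver 2→1: ·
after 9 — deliver 1→3: n3:foll/b5/[s]
after 10 — deliver 3→1: ·
after 11 — deliver 1→0: n0:foll/b5/[s]
after 12 — deliver 0→1: n1:lead/b5/[s]
after 13 — timeout(2): n2:cand/b10/[-]
after 14 — deliver 2→0: n0:foll/b10/[s]
after 15 — deliver 0→2: ·
after 16 — deliver 2→1: n1:foll/b10/[s]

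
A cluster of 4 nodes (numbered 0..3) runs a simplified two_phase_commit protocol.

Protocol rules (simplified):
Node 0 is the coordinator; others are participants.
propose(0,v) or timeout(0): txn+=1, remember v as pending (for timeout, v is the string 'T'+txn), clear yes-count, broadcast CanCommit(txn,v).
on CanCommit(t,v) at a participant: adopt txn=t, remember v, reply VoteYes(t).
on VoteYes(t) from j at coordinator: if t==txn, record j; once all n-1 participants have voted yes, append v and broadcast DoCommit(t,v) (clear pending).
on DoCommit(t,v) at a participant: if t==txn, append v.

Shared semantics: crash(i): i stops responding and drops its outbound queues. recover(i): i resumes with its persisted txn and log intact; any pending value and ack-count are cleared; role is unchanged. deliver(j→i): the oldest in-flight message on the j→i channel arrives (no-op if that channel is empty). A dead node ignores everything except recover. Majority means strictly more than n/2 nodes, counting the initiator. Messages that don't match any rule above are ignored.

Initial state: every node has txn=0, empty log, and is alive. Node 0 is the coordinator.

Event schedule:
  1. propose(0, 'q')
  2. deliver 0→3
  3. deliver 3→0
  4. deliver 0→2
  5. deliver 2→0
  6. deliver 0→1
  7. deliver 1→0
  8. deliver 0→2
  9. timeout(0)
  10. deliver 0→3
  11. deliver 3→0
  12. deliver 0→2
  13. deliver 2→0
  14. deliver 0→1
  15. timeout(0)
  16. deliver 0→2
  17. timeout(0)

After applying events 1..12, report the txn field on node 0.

2

e1 propose(0,'q'): 0[coor,t=1,-]
e2 deliver 0→3: 3[part,t=1,-]
e3 deliver 3→0: ·
e4 deliver 0→2: 2[part,t=1,-]
e5 deliver 2→0: ·
e6 deliver 0→1: 1[part,t=1,-]
e7 deliver 1→0: 0[coor,t=1,q]
e8 deliver 0→2: 2[part,t=1,q]
e9 timeout(0): 0[coor,t=2,q]
e10 deliver 0→3: 3[part,t=1,q]
e11 deliver 3→0: ·
e12 deliver 0→2: 2[part,t=2,q]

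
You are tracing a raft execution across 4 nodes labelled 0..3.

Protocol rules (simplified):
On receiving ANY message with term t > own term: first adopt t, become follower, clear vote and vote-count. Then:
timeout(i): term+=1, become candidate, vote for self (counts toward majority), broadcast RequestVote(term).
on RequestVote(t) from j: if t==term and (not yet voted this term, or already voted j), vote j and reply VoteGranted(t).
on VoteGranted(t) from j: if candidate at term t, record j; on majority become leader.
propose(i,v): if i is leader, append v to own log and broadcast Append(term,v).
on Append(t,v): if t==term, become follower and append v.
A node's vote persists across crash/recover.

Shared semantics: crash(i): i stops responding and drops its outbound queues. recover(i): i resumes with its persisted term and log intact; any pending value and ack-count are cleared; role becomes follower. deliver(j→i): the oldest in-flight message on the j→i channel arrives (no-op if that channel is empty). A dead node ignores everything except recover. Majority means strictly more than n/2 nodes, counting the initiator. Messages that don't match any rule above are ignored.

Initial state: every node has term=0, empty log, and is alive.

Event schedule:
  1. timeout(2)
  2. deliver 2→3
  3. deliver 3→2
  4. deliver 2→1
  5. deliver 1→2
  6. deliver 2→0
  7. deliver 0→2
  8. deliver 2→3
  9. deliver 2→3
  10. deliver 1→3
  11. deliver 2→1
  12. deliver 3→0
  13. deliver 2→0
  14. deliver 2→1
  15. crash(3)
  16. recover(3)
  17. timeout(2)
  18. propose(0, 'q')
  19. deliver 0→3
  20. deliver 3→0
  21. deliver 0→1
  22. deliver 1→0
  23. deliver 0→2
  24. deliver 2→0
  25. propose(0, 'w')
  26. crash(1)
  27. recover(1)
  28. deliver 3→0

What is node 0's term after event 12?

1

after 1 — timeout(2): n2:cand/t1/[-]
after 2 — deliver 2→3: n3:foll/t1/[-]
after 3 — deliver 3→2: ·
after 4 — deliver 2→1: n1:foll/t1/[-]
after 5 — deliver 1→2: n2:lead/t1/[-]
after 6 — deliver 2→0: n0:foll/t1/[-]
after 7 — deliver 0→2: ·
after 8 — deliver 2→3: ·
after 9 — deliver 2→3: ·
after 10 — deliver 1→3: ·
after 11 — deliver 2→1: ·
after 12 — deliver 3→0: ·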